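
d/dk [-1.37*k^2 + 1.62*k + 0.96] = 1.62 - 2.74*k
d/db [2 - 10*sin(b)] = -10*cos(b)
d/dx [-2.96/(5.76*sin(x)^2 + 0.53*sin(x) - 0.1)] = (34.0992*sin(x) + 1.5688)*cos(x)/(5.76*sin(x)^2 + 0.53*sin(x) - 0.1)^2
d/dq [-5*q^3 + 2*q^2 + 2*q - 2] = -15*q^2 + 4*q + 2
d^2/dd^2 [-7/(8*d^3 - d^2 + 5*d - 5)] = 14*((24*d - 1)*(8*d^3 - d^2 + 5*d - 5) - (24*d^2 - 2*d + 5)^2)/(8*d^3 - d^2 + 5*d - 5)^3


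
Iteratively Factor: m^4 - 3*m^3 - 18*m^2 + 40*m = (m - 5)*(m^3 + 2*m^2 - 8*m) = (m - 5)*(m + 4)*(m^2 - 2*m) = m*(m - 5)*(m + 4)*(m - 2)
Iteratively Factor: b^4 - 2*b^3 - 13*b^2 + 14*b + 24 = (b + 1)*(b^3 - 3*b^2 - 10*b + 24) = (b + 1)*(b + 3)*(b^2 - 6*b + 8) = (b - 4)*(b + 1)*(b + 3)*(b - 2)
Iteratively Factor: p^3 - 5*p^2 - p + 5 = (p - 5)*(p^2 - 1) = (p - 5)*(p + 1)*(p - 1)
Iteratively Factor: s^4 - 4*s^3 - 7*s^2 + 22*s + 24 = (s + 1)*(s^3 - 5*s^2 - 2*s + 24) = (s - 3)*(s + 1)*(s^2 - 2*s - 8) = (s - 4)*(s - 3)*(s + 1)*(s + 2)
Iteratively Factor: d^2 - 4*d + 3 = (d - 1)*(d - 3)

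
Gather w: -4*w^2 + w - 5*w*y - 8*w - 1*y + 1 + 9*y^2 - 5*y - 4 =-4*w^2 + w*(-5*y - 7) + 9*y^2 - 6*y - 3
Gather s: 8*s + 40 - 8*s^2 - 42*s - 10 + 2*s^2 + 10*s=-6*s^2 - 24*s + 30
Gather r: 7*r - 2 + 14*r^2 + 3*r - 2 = 14*r^2 + 10*r - 4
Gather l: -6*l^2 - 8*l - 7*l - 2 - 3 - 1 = -6*l^2 - 15*l - 6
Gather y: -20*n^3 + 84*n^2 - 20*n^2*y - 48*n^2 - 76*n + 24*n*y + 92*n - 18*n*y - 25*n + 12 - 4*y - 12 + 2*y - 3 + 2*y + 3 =-20*n^3 + 36*n^2 - 9*n + y*(-20*n^2 + 6*n)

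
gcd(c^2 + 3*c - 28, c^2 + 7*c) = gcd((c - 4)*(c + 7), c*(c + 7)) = c + 7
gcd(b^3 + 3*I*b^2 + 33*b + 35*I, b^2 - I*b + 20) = b - 5*I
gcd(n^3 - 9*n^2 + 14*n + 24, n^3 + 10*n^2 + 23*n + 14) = n + 1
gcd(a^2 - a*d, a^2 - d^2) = a - d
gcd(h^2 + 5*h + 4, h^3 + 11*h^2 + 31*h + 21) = h + 1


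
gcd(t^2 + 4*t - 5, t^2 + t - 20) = t + 5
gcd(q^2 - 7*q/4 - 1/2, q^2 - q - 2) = q - 2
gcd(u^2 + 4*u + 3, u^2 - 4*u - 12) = 1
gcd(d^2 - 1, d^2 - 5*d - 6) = d + 1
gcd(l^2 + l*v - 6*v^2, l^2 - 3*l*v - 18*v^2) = l + 3*v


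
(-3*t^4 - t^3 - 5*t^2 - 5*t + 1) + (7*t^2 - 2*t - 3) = -3*t^4 - t^3 + 2*t^2 - 7*t - 2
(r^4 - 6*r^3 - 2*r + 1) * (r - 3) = r^5 - 9*r^4 + 18*r^3 - 2*r^2 + 7*r - 3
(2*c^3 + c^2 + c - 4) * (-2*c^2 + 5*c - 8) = -4*c^5 + 8*c^4 - 13*c^3 + 5*c^2 - 28*c + 32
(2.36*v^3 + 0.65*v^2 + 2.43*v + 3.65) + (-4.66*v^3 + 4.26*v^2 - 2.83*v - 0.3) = -2.3*v^3 + 4.91*v^2 - 0.4*v + 3.35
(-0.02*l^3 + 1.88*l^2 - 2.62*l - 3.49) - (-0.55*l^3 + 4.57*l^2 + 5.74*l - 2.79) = 0.53*l^3 - 2.69*l^2 - 8.36*l - 0.7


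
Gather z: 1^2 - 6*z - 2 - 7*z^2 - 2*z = -7*z^2 - 8*z - 1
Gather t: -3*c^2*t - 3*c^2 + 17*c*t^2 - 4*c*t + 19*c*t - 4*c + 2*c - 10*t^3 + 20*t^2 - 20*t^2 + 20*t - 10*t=-3*c^2 + 17*c*t^2 - 2*c - 10*t^3 + t*(-3*c^2 + 15*c + 10)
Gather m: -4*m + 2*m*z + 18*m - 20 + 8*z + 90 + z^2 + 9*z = m*(2*z + 14) + z^2 + 17*z + 70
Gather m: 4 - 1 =3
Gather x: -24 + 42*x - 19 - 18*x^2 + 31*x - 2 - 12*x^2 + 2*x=-30*x^2 + 75*x - 45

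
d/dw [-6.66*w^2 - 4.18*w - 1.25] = -13.32*w - 4.18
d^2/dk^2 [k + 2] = 0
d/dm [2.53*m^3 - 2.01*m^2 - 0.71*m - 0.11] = 7.59*m^2 - 4.02*m - 0.71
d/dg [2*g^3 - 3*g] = 6*g^2 - 3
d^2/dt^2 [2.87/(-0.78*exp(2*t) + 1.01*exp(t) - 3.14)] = (-2.87*(1.56*exp(t) - 1.01)*(3.12*exp(t) - 2.02)*exp(t) + (8.9544*exp(t) - 2.8987)*(0.78*exp(2*t) - 1.01*exp(t) + 3.14))*exp(t)/(0.78*exp(2*t) - 1.01*exp(t) + 3.14)^3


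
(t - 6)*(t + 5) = t^2 - t - 30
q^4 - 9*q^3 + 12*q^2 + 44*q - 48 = (q - 6)*(q - 4)*(q - 1)*(q + 2)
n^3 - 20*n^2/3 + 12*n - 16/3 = (n - 4)*(n - 2)*(n - 2/3)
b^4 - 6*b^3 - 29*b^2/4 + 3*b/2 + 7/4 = (b - 7)*(b - 1/2)*(b + 1/2)*(b + 1)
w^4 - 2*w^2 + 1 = (w - 1)^2*(w + 1)^2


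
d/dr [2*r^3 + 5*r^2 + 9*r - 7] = 6*r^2 + 10*r + 9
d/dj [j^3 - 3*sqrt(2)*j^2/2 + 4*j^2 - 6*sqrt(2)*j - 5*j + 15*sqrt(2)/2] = 3*j^2 - 3*sqrt(2)*j + 8*j - 6*sqrt(2) - 5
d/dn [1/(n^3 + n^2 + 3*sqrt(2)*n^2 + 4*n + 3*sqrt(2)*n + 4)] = (-3*n^2 - 6*sqrt(2)*n - 2*n - 3*sqrt(2) - 4)/(n^3 + n^2 + 3*sqrt(2)*n^2 + 4*n + 3*sqrt(2)*n + 4)^2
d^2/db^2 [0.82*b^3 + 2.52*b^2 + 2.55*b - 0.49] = 4.92*b + 5.04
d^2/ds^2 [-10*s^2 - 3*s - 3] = -20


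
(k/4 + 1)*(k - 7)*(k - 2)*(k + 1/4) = k^4/4 - 19*k^3/16 - 93*k^2/16 + 101*k/8 + 7/2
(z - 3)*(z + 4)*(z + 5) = z^3 + 6*z^2 - 7*z - 60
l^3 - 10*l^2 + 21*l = l*(l - 7)*(l - 3)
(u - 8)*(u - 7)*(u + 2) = u^3 - 13*u^2 + 26*u + 112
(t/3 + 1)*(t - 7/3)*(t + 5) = t^3/3 + 17*t^2/9 - 11*t/9 - 35/3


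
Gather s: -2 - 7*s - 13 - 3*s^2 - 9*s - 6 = -3*s^2 - 16*s - 21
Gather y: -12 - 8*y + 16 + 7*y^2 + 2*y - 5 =7*y^2 - 6*y - 1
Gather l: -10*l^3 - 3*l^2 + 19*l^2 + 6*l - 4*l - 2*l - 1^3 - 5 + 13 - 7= -10*l^3 + 16*l^2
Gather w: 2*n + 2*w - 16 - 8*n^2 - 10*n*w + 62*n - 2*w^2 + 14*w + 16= -8*n^2 + 64*n - 2*w^2 + w*(16 - 10*n)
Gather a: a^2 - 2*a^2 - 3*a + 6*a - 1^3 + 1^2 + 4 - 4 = -a^2 + 3*a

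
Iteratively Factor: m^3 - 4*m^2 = (m - 4)*(m^2) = m*(m - 4)*(m)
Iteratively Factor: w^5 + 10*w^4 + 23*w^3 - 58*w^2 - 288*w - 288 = (w + 3)*(w^4 + 7*w^3 + 2*w^2 - 64*w - 96) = (w - 3)*(w + 3)*(w^3 + 10*w^2 + 32*w + 32) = (w - 3)*(w + 3)*(w + 4)*(w^2 + 6*w + 8) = (w - 3)*(w + 2)*(w + 3)*(w + 4)*(w + 4)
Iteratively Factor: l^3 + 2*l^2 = (l)*(l^2 + 2*l) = l*(l + 2)*(l)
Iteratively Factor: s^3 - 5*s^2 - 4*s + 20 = (s - 2)*(s^2 - 3*s - 10) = (s - 2)*(s + 2)*(s - 5)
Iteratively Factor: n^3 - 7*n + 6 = (n - 1)*(n^2 + n - 6) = (n - 2)*(n - 1)*(n + 3)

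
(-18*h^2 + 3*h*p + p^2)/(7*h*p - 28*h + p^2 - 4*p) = (-18*h^2 + 3*h*p + p^2)/(7*h*p - 28*h + p^2 - 4*p)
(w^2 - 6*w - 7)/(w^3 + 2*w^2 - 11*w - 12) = (w - 7)/(w^2 + w - 12)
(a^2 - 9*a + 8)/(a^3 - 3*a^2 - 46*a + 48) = 1/(a + 6)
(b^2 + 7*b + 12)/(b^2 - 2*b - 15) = (b + 4)/(b - 5)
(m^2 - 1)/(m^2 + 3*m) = (m^2 - 1)/(m*(m + 3))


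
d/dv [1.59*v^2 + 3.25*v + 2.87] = 3.18*v + 3.25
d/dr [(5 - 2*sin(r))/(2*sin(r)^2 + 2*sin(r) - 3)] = 4*(sin(r)^2 - 5*sin(r) - 1)*cos(r)/(2*sin(r) - cos(2*r) - 2)^2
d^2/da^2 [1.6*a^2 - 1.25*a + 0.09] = 3.20000000000000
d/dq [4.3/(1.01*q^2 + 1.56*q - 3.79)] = (-8.686*q - 6.708)/(1.01*q^2 + 1.56*q - 3.79)^2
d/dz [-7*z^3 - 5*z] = -21*z^2 - 5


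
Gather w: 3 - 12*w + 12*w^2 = 12*w^2 - 12*w + 3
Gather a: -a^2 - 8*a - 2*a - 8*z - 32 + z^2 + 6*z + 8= -a^2 - 10*a + z^2 - 2*z - 24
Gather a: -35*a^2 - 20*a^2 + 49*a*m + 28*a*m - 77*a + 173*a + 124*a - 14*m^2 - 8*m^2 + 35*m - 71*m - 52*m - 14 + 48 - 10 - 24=-55*a^2 + a*(77*m + 220) - 22*m^2 - 88*m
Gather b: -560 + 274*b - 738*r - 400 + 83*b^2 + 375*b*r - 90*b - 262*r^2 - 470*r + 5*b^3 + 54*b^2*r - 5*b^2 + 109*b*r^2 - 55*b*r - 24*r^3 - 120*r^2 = 5*b^3 + b^2*(54*r + 78) + b*(109*r^2 + 320*r + 184) - 24*r^3 - 382*r^2 - 1208*r - 960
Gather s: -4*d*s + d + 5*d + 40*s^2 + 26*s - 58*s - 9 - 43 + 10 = 6*d + 40*s^2 + s*(-4*d - 32) - 42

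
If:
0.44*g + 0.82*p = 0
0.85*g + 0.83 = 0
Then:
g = -0.98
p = 0.52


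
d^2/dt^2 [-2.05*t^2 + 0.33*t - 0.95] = -4.10000000000000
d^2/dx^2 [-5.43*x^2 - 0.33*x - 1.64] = -10.8600000000000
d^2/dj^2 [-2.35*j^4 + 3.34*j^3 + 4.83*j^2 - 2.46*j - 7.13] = -28.2*j^2 + 20.04*j + 9.66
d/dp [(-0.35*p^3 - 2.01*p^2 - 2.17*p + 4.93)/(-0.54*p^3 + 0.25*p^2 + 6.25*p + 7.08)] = (-1.1729*p^4 - 6.7186*p^3 - 11.4674*p^2 - 30.9266*p - 46.1761)/(0.2916*p^6 - 0.27*p^5 - 6.6875*p^4 - 4.5214*p^3 + 42.6025*p^2 + 88.5*p + 50.1264)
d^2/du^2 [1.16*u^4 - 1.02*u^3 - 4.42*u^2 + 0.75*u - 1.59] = 13.92*u^2 - 6.12*u - 8.84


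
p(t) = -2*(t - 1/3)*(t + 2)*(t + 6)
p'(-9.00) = -228.67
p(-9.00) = 392.00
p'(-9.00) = -228.67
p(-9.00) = 392.00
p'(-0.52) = -4.34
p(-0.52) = 13.84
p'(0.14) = -23.08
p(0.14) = 5.08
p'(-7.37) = -118.55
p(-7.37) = 113.35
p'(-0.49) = -5.08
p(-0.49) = 13.70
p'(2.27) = -119.20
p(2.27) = -136.78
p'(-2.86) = 19.96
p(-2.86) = -17.25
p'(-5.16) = -20.18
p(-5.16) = -29.16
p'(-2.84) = 20.03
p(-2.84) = -16.85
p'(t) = -2*(t - 1/3)*(t + 2) - 2*(t - 1/3)*(t + 6) - 2*(t + 2)*(t + 6) = -6*t^2 - 92*t/3 - 56/3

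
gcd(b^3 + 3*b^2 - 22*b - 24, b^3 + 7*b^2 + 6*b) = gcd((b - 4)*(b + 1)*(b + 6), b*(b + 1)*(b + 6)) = b^2 + 7*b + 6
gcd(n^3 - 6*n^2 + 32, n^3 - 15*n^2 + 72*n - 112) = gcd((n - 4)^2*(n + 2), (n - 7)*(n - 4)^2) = n^2 - 8*n + 16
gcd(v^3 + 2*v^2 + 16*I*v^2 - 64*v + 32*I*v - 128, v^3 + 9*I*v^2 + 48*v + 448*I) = v^2 + 16*I*v - 64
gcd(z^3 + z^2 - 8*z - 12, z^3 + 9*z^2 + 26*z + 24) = z + 2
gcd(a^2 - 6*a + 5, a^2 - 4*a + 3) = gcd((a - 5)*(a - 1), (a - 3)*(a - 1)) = a - 1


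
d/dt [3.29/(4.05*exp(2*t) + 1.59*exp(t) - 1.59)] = (-26.649*exp(t) - 5.2311)*exp(t)/(4.05*exp(2*t) + 1.59*exp(t) - 1.59)^2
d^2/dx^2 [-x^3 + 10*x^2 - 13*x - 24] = 20 - 6*x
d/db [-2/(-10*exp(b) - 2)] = -5*exp(b)/(5*exp(b) + 1)^2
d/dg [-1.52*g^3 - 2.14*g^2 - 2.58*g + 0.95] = -4.56*g^2 - 4.28*g - 2.58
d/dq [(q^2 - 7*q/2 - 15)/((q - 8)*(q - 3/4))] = 84*(-q^2 + 8*q - 29)/(16*q^4 - 280*q^3 + 1417*q^2 - 1680*q + 576)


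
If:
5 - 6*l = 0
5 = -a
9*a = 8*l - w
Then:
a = -5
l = 5/6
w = 155/3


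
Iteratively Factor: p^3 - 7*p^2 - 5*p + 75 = (p - 5)*(p^2 - 2*p - 15) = (p - 5)*(p + 3)*(p - 5)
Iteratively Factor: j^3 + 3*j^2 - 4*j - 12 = (j + 2)*(j^2 + j - 6) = (j + 2)*(j + 3)*(j - 2)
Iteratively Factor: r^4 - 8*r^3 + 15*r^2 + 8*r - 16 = (r - 1)*(r^3 - 7*r^2 + 8*r + 16) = (r - 4)*(r - 1)*(r^2 - 3*r - 4) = (r - 4)*(r - 1)*(r + 1)*(r - 4)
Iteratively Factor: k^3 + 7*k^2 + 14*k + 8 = (k + 2)*(k^2 + 5*k + 4) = (k + 1)*(k + 2)*(k + 4)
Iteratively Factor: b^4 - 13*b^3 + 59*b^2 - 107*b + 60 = (b - 4)*(b^3 - 9*b^2 + 23*b - 15) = (b - 5)*(b - 4)*(b^2 - 4*b + 3) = (b - 5)*(b - 4)*(b - 3)*(b - 1)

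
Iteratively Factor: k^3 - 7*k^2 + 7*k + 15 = (k + 1)*(k^2 - 8*k + 15) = (k - 5)*(k + 1)*(k - 3)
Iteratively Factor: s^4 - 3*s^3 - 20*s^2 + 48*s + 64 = (s - 4)*(s^3 + s^2 - 16*s - 16) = (s - 4)*(s + 1)*(s^2 - 16) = (s - 4)*(s + 1)*(s + 4)*(s - 4)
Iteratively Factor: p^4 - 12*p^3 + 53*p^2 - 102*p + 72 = (p - 3)*(p^3 - 9*p^2 + 26*p - 24) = (p - 4)*(p - 3)*(p^2 - 5*p + 6) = (p - 4)*(p - 3)*(p - 2)*(p - 3)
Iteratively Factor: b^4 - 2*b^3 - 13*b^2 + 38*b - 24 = (b + 4)*(b^3 - 6*b^2 + 11*b - 6) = (b - 3)*(b + 4)*(b^2 - 3*b + 2) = (b - 3)*(b - 2)*(b + 4)*(b - 1)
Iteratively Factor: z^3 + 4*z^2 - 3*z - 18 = (z + 3)*(z^2 + z - 6) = (z - 2)*(z + 3)*(z + 3)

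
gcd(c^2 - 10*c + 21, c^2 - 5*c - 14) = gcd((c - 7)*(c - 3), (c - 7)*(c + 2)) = c - 7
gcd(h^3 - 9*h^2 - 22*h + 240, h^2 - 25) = h + 5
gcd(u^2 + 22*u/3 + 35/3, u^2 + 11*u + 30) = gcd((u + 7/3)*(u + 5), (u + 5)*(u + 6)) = u + 5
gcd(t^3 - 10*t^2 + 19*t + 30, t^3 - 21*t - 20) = t^2 - 4*t - 5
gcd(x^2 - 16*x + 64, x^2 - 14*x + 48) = x - 8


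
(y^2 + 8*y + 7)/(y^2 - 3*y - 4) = (y + 7)/(y - 4)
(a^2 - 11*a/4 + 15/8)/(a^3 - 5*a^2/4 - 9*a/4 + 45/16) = 2/(2*a + 3)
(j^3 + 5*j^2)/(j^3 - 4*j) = j*(j + 5)/(j^2 - 4)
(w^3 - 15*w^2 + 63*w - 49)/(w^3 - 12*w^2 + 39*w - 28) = (w - 7)/(w - 4)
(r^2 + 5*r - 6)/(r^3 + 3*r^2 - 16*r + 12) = 1/(r - 2)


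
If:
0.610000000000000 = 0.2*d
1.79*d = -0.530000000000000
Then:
No Solution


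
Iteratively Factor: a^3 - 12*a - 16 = (a + 2)*(a^2 - 2*a - 8) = (a + 2)^2*(a - 4)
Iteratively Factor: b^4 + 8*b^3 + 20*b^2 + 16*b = (b)*(b^3 + 8*b^2 + 20*b + 16) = b*(b + 2)*(b^2 + 6*b + 8) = b*(b + 2)*(b + 4)*(b + 2)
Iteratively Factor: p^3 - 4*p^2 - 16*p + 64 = (p - 4)*(p^2 - 16) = (p - 4)*(p + 4)*(p - 4)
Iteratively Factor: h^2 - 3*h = (h - 3)*(h)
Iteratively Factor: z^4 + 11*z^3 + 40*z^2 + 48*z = (z + 4)*(z^3 + 7*z^2 + 12*z) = (z + 4)^2*(z^2 + 3*z) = z*(z + 4)^2*(z + 3)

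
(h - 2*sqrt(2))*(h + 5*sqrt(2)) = h^2 + 3*sqrt(2)*h - 20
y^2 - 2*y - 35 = (y - 7)*(y + 5)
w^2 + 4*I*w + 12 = (w - 2*I)*(w + 6*I)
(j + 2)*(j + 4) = j^2 + 6*j + 8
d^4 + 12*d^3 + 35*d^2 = d^2*(d + 5)*(d + 7)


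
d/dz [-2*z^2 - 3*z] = -4*z - 3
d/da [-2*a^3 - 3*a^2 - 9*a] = -6*a^2 - 6*a - 9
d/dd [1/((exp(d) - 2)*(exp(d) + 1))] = (1 - 2*exp(d))*exp(d)/(exp(4*d) - 2*exp(3*d) - 3*exp(2*d) + 4*exp(d) + 4)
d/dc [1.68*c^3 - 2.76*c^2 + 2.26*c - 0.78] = 5.04*c^2 - 5.52*c + 2.26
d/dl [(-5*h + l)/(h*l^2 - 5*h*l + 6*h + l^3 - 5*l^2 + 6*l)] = (h*l^2 - 5*h*l + 6*h + l^3 - 5*l^2 + 6*l + (5*h - l)*(2*h*l - 5*h + 3*l^2 - 10*l + 6))/(h*l^2 - 5*h*l + 6*h + l^3 - 5*l^2 + 6*l)^2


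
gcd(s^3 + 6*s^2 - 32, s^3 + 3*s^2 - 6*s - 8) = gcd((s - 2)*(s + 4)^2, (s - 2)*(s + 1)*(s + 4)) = s^2 + 2*s - 8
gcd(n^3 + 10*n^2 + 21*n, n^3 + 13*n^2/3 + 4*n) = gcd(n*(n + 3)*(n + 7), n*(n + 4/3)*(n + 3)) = n^2 + 3*n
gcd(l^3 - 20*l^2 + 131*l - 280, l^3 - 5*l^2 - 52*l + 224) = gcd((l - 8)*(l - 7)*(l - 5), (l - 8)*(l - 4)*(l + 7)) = l - 8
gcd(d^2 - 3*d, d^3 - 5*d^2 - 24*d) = d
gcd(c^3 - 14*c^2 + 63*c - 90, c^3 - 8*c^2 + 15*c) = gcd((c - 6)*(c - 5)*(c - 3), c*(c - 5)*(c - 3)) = c^2 - 8*c + 15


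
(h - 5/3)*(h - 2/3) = h^2 - 7*h/3 + 10/9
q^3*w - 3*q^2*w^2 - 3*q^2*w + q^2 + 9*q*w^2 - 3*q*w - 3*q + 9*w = (q - 3)*(q - 3*w)*(q*w + 1)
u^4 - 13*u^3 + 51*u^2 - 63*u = u*(u - 7)*(u - 3)^2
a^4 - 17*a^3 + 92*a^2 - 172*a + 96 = (a - 8)*(a - 6)*(a - 2)*(a - 1)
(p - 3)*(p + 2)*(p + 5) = p^3 + 4*p^2 - 11*p - 30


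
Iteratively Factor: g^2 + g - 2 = (g - 1)*(g + 2)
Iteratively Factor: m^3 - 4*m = (m)*(m^2 - 4) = m*(m - 2)*(m + 2)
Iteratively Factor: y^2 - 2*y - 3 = (y + 1)*(y - 3)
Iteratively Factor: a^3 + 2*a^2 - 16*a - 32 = (a + 4)*(a^2 - 2*a - 8) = (a + 2)*(a + 4)*(a - 4)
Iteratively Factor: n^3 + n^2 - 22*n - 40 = (n + 4)*(n^2 - 3*n - 10) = (n + 2)*(n + 4)*(n - 5)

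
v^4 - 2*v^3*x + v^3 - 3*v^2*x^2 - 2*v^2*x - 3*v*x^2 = v*(v + 1)*(v - 3*x)*(v + x)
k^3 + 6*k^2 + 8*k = k*(k + 2)*(k + 4)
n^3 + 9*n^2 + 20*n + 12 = (n + 1)*(n + 2)*(n + 6)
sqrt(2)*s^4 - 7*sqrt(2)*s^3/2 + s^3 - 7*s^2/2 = s^2*(s - 7/2)*(sqrt(2)*s + 1)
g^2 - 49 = (g - 7)*(g + 7)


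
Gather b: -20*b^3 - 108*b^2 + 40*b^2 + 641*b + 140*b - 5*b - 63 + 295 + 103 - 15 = -20*b^3 - 68*b^2 + 776*b + 320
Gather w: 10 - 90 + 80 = 0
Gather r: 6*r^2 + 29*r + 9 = 6*r^2 + 29*r + 9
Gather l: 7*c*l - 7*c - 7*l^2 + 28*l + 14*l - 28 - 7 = -7*c - 7*l^2 + l*(7*c + 42) - 35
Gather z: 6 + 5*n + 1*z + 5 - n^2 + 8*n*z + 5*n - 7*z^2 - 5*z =-n^2 + 10*n - 7*z^2 + z*(8*n - 4) + 11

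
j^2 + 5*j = j*(j + 5)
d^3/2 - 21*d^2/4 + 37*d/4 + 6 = (d/2 + 1/4)*(d - 8)*(d - 3)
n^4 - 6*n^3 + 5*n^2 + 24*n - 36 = (n - 3)^2*(n - 2)*(n + 2)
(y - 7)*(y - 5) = y^2 - 12*y + 35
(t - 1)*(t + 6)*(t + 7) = t^3 + 12*t^2 + 29*t - 42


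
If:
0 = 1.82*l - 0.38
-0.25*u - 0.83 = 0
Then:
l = 0.21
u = -3.32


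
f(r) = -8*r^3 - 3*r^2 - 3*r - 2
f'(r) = -24*r^2 - 6*r - 3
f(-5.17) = 1038.83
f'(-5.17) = -613.47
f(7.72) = -3884.75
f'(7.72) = -1479.68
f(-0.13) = -1.64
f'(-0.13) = -2.63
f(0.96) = -14.72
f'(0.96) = -30.88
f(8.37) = -4928.29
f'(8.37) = -1734.59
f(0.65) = -7.41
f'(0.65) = -17.04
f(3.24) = -315.31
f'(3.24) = -274.38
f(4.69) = -907.35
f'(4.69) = -559.05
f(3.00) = -254.00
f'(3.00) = -237.00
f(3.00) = -254.00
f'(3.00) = -237.00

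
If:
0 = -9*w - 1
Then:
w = -1/9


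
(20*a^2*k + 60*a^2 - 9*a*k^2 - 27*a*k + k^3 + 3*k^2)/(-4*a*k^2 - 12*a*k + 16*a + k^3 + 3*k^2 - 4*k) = (-5*a*k - 15*a + k^2 + 3*k)/(k^2 + 3*k - 4)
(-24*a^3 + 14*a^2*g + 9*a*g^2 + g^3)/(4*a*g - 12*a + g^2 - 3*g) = (-6*a^2 + 5*a*g + g^2)/(g - 3)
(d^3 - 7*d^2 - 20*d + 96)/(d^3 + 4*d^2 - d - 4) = (d^2 - 11*d + 24)/(d^2 - 1)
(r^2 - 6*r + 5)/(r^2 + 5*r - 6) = (r - 5)/(r + 6)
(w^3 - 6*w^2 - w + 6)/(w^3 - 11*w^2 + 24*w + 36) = (w - 1)/(w - 6)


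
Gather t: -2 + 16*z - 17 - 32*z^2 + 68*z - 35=-32*z^2 + 84*z - 54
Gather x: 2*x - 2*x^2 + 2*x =-2*x^2 + 4*x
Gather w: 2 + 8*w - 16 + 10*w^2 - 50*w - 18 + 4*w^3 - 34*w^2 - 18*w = 4*w^3 - 24*w^2 - 60*w - 32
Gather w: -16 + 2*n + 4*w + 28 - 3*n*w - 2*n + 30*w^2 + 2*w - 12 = 30*w^2 + w*(6 - 3*n)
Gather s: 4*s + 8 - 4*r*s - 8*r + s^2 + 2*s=-8*r + s^2 + s*(6 - 4*r) + 8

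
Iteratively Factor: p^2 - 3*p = (p - 3)*(p)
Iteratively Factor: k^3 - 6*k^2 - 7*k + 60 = (k + 3)*(k^2 - 9*k + 20) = (k - 5)*(k + 3)*(k - 4)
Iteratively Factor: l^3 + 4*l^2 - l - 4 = (l + 1)*(l^2 + 3*l - 4) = (l - 1)*(l + 1)*(l + 4)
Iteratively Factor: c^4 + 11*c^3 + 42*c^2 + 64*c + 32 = (c + 1)*(c^3 + 10*c^2 + 32*c + 32) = (c + 1)*(c + 4)*(c^2 + 6*c + 8) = (c + 1)*(c + 4)^2*(c + 2)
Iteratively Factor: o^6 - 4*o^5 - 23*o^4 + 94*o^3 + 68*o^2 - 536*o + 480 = (o - 2)*(o^5 - 2*o^4 - 27*o^3 + 40*o^2 + 148*o - 240) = (o - 5)*(o - 2)*(o^4 + 3*o^3 - 12*o^2 - 20*o + 48) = (o - 5)*(o - 2)^2*(o^3 + 5*o^2 - 2*o - 24) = (o - 5)*(o - 2)^2*(o + 4)*(o^2 + o - 6) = (o - 5)*(o - 2)^3*(o + 4)*(o + 3)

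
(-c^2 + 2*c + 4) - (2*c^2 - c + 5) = -3*c^2 + 3*c - 1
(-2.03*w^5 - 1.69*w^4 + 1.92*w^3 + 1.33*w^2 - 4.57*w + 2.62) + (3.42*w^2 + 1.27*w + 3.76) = -2.03*w^5 - 1.69*w^4 + 1.92*w^3 + 4.75*w^2 - 3.3*w + 6.38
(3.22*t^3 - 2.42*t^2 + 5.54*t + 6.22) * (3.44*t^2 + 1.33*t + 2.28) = 11.0768*t^5 - 4.0422*t^4 + 23.1806*t^3 + 23.2474*t^2 + 20.9038*t + 14.1816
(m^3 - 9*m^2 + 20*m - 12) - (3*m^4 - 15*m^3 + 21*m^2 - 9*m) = -3*m^4 + 16*m^3 - 30*m^2 + 29*m - 12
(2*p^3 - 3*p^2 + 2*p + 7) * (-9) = -18*p^3 + 27*p^2 - 18*p - 63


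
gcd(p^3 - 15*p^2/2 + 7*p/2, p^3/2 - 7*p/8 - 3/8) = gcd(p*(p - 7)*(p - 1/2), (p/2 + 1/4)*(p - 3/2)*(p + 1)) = 1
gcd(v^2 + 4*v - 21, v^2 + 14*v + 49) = v + 7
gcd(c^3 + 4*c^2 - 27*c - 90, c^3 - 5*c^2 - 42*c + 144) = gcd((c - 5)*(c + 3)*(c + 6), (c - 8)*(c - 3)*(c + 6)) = c + 6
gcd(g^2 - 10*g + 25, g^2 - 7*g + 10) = g - 5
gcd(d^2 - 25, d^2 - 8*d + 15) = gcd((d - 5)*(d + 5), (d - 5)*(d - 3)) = d - 5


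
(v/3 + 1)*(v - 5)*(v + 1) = v^3/3 - v^2/3 - 17*v/3 - 5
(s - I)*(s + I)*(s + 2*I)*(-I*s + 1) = -I*s^4 + 3*s^3 + I*s^2 + 3*s + 2*I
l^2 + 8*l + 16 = (l + 4)^2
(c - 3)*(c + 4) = c^2 + c - 12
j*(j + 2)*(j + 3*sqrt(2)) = j^3 + 2*j^2 + 3*sqrt(2)*j^2 + 6*sqrt(2)*j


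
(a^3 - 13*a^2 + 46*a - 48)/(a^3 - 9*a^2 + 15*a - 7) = (a^3 - 13*a^2 + 46*a - 48)/(a^3 - 9*a^2 + 15*a - 7)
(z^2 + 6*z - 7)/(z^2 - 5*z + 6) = (z^2 + 6*z - 7)/(z^2 - 5*z + 6)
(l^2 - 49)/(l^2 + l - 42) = (l - 7)/(l - 6)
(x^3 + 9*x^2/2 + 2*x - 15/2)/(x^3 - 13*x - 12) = (2*x^2 + 3*x - 5)/(2*(x^2 - 3*x - 4))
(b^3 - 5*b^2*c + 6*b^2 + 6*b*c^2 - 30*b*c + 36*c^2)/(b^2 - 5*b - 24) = (-b^3 + 5*b^2*c - 6*b^2 - 6*b*c^2 + 30*b*c - 36*c^2)/(-b^2 + 5*b + 24)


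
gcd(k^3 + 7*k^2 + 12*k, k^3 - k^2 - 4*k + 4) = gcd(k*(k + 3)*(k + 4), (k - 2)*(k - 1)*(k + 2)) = 1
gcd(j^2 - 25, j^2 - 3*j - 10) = j - 5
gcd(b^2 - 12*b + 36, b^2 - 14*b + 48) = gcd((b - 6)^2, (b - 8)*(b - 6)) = b - 6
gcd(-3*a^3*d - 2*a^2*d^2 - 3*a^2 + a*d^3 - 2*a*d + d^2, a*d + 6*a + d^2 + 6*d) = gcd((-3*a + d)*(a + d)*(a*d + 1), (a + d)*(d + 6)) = a + d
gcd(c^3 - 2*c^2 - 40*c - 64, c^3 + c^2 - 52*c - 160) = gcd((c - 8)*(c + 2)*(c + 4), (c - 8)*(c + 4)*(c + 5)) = c^2 - 4*c - 32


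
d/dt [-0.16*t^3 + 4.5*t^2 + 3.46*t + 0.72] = -0.48*t^2 + 9.0*t + 3.46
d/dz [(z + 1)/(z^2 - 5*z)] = (-z^2 - 2*z + 5)/(z^2*(z^2 - 10*z + 25))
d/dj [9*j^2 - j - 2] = 18*j - 1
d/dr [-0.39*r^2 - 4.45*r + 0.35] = -0.78*r - 4.45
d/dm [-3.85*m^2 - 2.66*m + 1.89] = -7.7*m - 2.66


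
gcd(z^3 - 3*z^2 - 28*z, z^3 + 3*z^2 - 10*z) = z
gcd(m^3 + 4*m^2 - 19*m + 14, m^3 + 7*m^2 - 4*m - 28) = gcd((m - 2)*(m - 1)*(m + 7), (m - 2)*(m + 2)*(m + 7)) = m^2 + 5*m - 14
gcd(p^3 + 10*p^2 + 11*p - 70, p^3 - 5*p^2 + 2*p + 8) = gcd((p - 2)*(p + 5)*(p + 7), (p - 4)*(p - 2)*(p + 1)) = p - 2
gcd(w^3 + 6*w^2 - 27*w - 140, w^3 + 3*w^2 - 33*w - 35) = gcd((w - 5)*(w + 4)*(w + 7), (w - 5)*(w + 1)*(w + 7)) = w^2 + 2*w - 35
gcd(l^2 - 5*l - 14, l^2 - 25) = 1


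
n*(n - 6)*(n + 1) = n^3 - 5*n^2 - 6*n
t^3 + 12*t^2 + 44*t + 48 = (t + 2)*(t + 4)*(t + 6)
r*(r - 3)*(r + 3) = r^3 - 9*r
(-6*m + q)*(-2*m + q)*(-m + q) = -12*m^3 + 20*m^2*q - 9*m*q^2 + q^3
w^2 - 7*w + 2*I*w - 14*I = (w - 7)*(w + 2*I)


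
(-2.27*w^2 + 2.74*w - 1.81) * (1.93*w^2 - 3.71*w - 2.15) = -4.3811*w^4 + 13.7099*w^3 - 8.7782*w^2 + 0.8241*w + 3.8915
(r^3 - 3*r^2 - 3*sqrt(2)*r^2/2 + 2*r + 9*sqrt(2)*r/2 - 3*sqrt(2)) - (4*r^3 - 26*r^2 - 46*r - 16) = -3*r^3 - 3*sqrt(2)*r^2/2 + 23*r^2 + 9*sqrt(2)*r/2 + 48*r - 3*sqrt(2) + 16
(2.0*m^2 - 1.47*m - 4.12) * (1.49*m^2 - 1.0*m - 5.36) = 2.98*m^4 - 4.1903*m^3 - 15.3888*m^2 + 11.9992*m + 22.0832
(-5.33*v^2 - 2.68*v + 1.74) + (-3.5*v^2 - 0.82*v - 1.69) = -8.83*v^2 - 3.5*v + 0.05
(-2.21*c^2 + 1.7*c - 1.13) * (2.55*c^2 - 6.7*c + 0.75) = -5.6355*c^4 + 19.142*c^3 - 15.929*c^2 + 8.846*c - 0.8475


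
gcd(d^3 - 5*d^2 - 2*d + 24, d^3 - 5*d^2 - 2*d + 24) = d^3 - 5*d^2 - 2*d + 24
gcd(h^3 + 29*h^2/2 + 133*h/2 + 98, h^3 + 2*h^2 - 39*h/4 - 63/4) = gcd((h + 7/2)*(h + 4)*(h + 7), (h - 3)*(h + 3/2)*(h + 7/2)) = h + 7/2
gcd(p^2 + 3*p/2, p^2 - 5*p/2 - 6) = p + 3/2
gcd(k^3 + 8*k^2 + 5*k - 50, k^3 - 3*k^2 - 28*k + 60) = k^2 + 3*k - 10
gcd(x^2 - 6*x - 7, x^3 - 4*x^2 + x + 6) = x + 1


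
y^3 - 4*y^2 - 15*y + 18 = (y - 6)*(y - 1)*(y + 3)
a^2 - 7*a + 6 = (a - 6)*(a - 1)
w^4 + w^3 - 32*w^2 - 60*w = w*(w - 6)*(w + 2)*(w + 5)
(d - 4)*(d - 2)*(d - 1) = d^3 - 7*d^2 + 14*d - 8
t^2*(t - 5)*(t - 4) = t^4 - 9*t^3 + 20*t^2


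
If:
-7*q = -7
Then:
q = 1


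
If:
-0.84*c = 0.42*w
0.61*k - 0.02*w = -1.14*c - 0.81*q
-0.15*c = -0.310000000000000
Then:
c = 2.07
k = -1.32786885245902*q - 3.99781420765027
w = -4.13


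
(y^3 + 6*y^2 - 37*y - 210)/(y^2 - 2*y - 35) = (y^2 + y - 42)/(y - 7)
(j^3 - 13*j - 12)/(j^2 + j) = j - 1 - 12/j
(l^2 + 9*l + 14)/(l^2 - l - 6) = (l + 7)/(l - 3)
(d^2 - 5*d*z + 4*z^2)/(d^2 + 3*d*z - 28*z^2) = (d - z)/(d + 7*z)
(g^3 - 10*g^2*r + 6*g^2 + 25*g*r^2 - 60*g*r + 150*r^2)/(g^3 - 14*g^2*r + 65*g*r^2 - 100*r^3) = (-g - 6)/(-g + 4*r)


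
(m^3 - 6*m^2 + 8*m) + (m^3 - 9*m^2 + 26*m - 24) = 2*m^3 - 15*m^2 + 34*m - 24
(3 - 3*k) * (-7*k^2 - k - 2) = 21*k^3 - 18*k^2 + 3*k - 6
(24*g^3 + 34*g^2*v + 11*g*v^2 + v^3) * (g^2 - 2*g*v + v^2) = 24*g^5 - 14*g^4*v - 33*g^3*v^2 + 13*g^2*v^3 + 9*g*v^4 + v^5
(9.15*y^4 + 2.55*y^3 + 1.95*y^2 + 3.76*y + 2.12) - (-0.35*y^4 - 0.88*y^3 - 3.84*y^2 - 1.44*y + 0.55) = 9.5*y^4 + 3.43*y^3 + 5.79*y^2 + 5.2*y + 1.57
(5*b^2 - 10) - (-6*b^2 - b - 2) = 11*b^2 + b - 8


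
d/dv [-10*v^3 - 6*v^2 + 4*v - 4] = -30*v^2 - 12*v + 4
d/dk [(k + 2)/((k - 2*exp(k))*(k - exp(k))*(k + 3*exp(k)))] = 2*(-k^3 + 7*k^2*exp(2*k) - 3*k^2 - 9*k*exp(3*k) + 14*k*exp(2*k) - 15*exp(3*k) + 7*exp(2*k))/(k^6 - 14*k^4*exp(2*k) + 12*k^3*exp(3*k) + 49*k^2*exp(4*k) - 84*k*exp(5*k) + 36*exp(6*k))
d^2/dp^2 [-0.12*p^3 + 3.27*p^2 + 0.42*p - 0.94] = 6.54 - 0.72*p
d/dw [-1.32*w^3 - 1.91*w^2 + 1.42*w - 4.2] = -3.96*w^2 - 3.82*w + 1.42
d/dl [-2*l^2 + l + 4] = 1 - 4*l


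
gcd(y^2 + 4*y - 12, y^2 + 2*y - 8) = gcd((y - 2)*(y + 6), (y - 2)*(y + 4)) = y - 2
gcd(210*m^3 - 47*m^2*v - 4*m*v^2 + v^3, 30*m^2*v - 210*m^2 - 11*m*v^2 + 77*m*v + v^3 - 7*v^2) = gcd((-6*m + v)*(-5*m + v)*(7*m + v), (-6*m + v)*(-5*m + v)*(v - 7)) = 30*m^2 - 11*m*v + v^2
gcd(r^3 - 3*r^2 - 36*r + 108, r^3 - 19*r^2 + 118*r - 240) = r - 6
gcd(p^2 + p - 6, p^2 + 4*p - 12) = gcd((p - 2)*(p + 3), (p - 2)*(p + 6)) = p - 2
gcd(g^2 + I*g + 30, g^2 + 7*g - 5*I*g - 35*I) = g - 5*I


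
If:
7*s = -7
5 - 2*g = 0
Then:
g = 5/2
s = -1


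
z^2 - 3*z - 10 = (z - 5)*(z + 2)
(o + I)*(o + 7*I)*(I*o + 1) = I*o^3 - 7*o^2 + I*o - 7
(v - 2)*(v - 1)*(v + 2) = v^3 - v^2 - 4*v + 4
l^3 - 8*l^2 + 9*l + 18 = (l - 6)*(l - 3)*(l + 1)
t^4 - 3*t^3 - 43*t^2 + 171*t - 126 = (t - 6)*(t - 3)*(t - 1)*(t + 7)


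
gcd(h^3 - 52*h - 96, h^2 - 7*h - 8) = h - 8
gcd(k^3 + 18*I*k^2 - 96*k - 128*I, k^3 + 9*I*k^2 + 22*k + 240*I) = k + 8*I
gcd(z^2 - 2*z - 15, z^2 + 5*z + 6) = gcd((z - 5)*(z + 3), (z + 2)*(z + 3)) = z + 3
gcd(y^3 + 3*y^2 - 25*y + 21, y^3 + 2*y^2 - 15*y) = y - 3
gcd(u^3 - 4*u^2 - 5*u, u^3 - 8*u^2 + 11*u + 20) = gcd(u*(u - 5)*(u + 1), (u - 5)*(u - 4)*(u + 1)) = u^2 - 4*u - 5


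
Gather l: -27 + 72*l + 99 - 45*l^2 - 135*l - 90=-45*l^2 - 63*l - 18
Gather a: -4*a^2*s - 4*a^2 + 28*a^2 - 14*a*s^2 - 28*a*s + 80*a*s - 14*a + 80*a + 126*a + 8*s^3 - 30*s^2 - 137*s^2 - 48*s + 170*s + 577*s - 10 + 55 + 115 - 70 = a^2*(24 - 4*s) + a*(-14*s^2 + 52*s + 192) + 8*s^3 - 167*s^2 + 699*s + 90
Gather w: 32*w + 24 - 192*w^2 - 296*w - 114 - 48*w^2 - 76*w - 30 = -240*w^2 - 340*w - 120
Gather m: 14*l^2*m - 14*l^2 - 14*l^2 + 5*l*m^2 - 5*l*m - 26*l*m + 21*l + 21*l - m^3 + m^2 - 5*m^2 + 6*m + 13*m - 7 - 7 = -28*l^2 + 42*l - m^3 + m^2*(5*l - 4) + m*(14*l^2 - 31*l + 19) - 14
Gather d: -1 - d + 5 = 4 - d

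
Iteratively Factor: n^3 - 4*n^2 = (n - 4)*(n^2) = n*(n - 4)*(n)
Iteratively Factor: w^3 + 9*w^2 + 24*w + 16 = (w + 1)*(w^2 + 8*w + 16) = (w + 1)*(w + 4)*(w + 4)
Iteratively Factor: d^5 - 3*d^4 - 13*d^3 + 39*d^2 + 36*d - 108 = (d - 3)*(d^4 - 13*d^2 + 36) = (d - 3)*(d + 2)*(d^3 - 2*d^2 - 9*d + 18) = (d - 3)*(d - 2)*(d + 2)*(d^2 - 9) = (d - 3)^2*(d - 2)*(d + 2)*(d + 3)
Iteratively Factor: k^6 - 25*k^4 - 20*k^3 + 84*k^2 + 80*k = (k + 4)*(k^5 - 4*k^4 - 9*k^3 + 16*k^2 + 20*k) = (k - 2)*(k + 4)*(k^4 - 2*k^3 - 13*k^2 - 10*k) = k*(k - 2)*(k + 4)*(k^3 - 2*k^2 - 13*k - 10) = k*(k - 2)*(k + 1)*(k + 4)*(k^2 - 3*k - 10) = k*(k - 5)*(k - 2)*(k + 1)*(k + 4)*(k + 2)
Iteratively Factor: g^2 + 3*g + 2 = (g + 1)*(g + 2)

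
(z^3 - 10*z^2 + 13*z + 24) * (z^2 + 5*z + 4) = z^5 - 5*z^4 - 33*z^3 + 49*z^2 + 172*z + 96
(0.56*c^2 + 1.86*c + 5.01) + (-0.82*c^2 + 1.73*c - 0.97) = -0.26*c^2 + 3.59*c + 4.04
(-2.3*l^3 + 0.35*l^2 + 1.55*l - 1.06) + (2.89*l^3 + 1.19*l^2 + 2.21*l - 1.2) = 0.59*l^3 + 1.54*l^2 + 3.76*l - 2.26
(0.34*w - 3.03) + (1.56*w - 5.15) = 1.9*w - 8.18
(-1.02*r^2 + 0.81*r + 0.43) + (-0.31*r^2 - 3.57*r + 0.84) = -1.33*r^2 - 2.76*r + 1.27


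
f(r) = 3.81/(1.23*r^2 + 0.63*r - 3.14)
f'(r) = 3.81*(-2.46*r - 0.63)/(1.23*r^2 + 0.63*r - 3.14)^2 = (-9.3726*r - 2.4003)/(1.23*r^2 + 0.63*r - 3.14)^2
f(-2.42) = 1.50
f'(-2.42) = 3.15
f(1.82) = 1.83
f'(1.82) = -4.49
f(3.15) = 0.34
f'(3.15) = -0.26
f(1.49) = 7.20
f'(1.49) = -58.39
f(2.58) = 0.57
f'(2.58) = -0.60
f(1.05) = -3.39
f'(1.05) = -9.72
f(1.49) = 7.20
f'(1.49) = -58.39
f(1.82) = 1.83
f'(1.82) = -4.49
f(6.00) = 0.08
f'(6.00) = -0.03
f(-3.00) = 0.63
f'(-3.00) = 0.70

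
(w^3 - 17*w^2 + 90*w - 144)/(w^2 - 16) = (w^3 - 17*w^2 + 90*w - 144)/(w^2 - 16)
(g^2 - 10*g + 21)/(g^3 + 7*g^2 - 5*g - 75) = (g - 7)/(g^2 + 10*g + 25)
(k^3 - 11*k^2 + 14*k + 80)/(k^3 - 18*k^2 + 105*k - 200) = (k + 2)/(k - 5)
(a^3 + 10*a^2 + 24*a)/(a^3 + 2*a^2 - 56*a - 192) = a/(a - 8)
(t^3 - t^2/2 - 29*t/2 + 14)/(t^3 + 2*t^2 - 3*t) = (t^2 + t/2 - 14)/(t*(t + 3))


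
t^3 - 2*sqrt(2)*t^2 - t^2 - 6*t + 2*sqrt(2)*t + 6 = (t - 1)*(t - 3*sqrt(2))*(t + sqrt(2))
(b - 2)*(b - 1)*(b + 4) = b^3 + b^2 - 10*b + 8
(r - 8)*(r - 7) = r^2 - 15*r + 56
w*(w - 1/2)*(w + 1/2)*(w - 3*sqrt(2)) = w^4 - 3*sqrt(2)*w^3 - w^2/4 + 3*sqrt(2)*w/4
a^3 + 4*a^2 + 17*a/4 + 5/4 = (a + 1/2)*(a + 1)*(a + 5/2)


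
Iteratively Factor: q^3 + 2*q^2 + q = (q)*(q^2 + 2*q + 1) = q*(q + 1)*(q + 1)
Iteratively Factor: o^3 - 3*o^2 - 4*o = (o + 1)*(o^2 - 4*o) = (o - 4)*(o + 1)*(o)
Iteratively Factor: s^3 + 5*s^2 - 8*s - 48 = (s + 4)*(s^2 + s - 12) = (s - 3)*(s + 4)*(s + 4)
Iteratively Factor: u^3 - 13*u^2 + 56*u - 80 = (u - 5)*(u^2 - 8*u + 16) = (u - 5)*(u - 4)*(u - 4)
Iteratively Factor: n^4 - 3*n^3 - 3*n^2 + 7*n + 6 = (n - 2)*(n^3 - n^2 - 5*n - 3) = (n - 2)*(n + 1)*(n^2 - 2*n - 3) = (n - 3)*(n - 2)*(n + 1)*(n + 1)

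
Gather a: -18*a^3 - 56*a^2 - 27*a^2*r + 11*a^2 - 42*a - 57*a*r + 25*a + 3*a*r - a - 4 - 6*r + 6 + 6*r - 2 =-18*a^3 + a^2*(-27*r - 45) + a*(-54*r - 18)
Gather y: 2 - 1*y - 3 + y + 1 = 0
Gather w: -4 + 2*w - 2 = 2*w - 6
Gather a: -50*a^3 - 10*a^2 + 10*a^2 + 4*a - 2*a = -50*a^3 + 2*a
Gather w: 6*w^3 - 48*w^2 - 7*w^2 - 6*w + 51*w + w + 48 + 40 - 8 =6*w^3 - 55*w^2 + 46*w + 80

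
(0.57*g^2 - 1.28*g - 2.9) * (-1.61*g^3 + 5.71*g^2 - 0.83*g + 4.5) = -0.9177*g^5 + 5.3155*g^4 - 3.1129*g^3 - 12.9316*g^2 - 3.353*g - 13.05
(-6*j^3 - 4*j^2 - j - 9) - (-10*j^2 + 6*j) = -6*j^3 + 6*j^2 - 7*j - 9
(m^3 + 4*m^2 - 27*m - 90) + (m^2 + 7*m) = m^3 + 5*m^2 - 20*m - 90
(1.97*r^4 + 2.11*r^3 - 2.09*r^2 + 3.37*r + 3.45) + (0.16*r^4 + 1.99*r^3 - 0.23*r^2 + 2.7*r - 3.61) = 2.13*r^4 + 4.1*r^3 - 2.32*r^2 + 6.07*r - 0.16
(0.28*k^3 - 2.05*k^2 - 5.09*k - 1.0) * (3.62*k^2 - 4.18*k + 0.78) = 1.0136*k^5 - 8.5914*k^4 - 9.6384*k^3 + 16.0572*k^2 + 0.2098*k - 0.78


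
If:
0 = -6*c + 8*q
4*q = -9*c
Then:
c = 0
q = 0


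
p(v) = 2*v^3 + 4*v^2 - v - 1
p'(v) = 6*v^2 + 8*v - 1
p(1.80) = 21.82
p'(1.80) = 32.84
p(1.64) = 16.94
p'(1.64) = 28.26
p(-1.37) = 2.73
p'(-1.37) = -0.70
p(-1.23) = 2.56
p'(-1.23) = -1.76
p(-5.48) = -204.53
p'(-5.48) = 135.34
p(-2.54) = -5.43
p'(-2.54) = 17.39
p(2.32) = 43.18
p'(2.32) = 49.85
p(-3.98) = -59.75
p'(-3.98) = 62.20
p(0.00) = -1.00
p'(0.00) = -1.00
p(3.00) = 86.00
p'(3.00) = 77.00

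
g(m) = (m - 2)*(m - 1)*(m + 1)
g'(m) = (m - 2)*(m - 1) + (m - 2)*(m + 1) + (m - 1)*(m + 1)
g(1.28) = -0.46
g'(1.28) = -1.20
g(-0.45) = 1.95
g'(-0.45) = 1.41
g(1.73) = -0.54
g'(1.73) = 1.06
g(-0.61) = 1.64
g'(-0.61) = 2.56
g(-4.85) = -154.28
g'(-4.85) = 88.97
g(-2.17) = -15.47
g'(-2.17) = 21.81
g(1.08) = -0.15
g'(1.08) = -1.82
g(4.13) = 34.20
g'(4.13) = 33.65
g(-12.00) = -2002.00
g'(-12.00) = 479.00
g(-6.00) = -280.00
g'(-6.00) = 131.00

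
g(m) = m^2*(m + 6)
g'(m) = m^2 + 2*m*(m + 6)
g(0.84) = 4.83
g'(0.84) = 12.20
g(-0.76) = 3.03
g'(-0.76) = -7.39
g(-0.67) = 2.39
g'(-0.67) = -6.69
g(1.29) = 12.13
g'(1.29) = 20.47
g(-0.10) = 0.06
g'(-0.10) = -1.17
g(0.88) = 5.33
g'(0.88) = 12.88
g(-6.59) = -25.62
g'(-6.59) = 51.20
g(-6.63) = -27.69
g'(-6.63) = 52.31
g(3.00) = 81.00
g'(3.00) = 63.00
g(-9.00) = -243.00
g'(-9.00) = 135.00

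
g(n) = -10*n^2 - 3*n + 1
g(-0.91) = -4.55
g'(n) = -20*n - 3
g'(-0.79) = 12.80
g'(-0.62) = 9.40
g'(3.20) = -67.00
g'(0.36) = -10.20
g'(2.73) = -57.60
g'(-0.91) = 15.20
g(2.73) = -81.72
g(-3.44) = -107.02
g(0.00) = 1.00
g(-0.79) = -2.87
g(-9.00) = -782.00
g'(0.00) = -3.00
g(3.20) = -111.00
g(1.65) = -31.18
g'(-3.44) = 65.80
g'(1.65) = -36.00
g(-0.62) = -0.98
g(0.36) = -1.38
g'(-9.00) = 177.00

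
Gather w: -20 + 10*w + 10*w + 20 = 20*w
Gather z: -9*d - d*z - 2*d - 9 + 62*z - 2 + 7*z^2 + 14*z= -11*d + 7*z^2 + z*(76 - d) - 11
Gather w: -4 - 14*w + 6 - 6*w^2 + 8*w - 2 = -6*w^2 - 6*w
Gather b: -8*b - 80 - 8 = -8*b - 88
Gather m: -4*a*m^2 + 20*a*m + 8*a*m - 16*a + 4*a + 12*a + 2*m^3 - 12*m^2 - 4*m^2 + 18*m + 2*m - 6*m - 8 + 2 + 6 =2*m^3 + m^2*(-4*a - 16) + m*(28*a + 14)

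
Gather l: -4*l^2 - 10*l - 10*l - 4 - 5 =-4*l^2 - 20*l - 9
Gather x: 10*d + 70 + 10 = 10*d + 80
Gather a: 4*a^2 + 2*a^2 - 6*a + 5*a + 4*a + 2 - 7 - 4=6*a^2 + 3*a - 9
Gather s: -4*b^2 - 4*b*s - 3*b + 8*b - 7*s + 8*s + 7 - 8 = -4*b^2 + 5*b + s*(1 - 4*b) - 1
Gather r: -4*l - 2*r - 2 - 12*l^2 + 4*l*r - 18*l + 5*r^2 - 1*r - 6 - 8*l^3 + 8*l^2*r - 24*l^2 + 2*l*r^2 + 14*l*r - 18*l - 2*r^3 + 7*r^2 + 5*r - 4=-8*l^3 - 36*l^2 - 40*l - 2*r^3 + r^2*(2*l + 12) + r*(8*l^2 + 18*l + 2) - 12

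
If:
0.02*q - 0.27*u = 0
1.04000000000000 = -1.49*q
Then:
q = -0.70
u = -0.05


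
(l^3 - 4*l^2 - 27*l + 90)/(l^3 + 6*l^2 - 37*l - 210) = (l - 3)/(l + 7)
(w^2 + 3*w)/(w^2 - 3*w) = (w + 3)/(w - 3)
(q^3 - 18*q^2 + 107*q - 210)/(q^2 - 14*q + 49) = (q^2 - 11*q + 30)/(q - 7)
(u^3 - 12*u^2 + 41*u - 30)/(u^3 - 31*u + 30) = (u - 6)/(u + 6)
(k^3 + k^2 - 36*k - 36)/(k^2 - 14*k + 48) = (k^2 + 7*k + 6)/(k - 8)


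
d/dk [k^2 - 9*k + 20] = 2*k - 9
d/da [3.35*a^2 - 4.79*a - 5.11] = 6.7*a - 4.79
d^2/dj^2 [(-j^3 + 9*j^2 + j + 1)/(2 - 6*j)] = 3*(3*j^3 - 3*j^2 + j - 7)/(27*j^3 - 27*j^2 + 9*j - 1)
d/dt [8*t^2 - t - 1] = 16*t - 1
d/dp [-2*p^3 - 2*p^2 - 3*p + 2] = -6*p^2 - 4*p - 3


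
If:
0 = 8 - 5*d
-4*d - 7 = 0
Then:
No Solution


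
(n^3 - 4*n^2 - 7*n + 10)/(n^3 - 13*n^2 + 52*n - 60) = (n^2 + n - 2)/(n^2 - 8*n + 12)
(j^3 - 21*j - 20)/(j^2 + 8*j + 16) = (j^2 - 4*j - 5)/(j + 4)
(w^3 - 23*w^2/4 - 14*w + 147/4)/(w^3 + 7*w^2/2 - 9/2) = (4*w^2 - 35*w + 49)/(2*(2*w^2 + w - 3))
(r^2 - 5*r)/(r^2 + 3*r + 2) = r*(r - 5)/(r^2 + 3*r + 2)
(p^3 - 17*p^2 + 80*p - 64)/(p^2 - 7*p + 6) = (p^2 - 16*p + 64)/(p - 6)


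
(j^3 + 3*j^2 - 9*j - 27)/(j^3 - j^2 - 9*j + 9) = (j + 3)/(j - 1)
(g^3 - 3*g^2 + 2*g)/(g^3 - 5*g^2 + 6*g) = (g - 1)/(g - 3)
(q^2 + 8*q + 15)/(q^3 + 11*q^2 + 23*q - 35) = (q + 3)/(q^2 + 6*q - 7)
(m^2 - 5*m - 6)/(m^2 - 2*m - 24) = (m + 1)/(m + 4)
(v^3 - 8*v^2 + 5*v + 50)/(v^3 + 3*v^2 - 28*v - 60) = (v - 5)/(v + 6)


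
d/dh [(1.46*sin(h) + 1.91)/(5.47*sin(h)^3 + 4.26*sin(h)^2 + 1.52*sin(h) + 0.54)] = (-28.2525*sin(h) + 3.9931*sin(3*h) + 18.78135*cos(2*h) - 20.89615)*cos(h)/(5.47*sin(h)^3 + 4.26*sin(h)^2 + 1.52*sin(h) + 0.54)^2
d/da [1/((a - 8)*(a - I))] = ((8 - a)*(a - I)^2 + (-a + I)*(a - 8)^2)/((a - 8)^3*(a - I)^3)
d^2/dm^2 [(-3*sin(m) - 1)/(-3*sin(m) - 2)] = 3*(3*sin(m)^2 - 2*sin(m) - 6)/(3*sin(m) + 2)^3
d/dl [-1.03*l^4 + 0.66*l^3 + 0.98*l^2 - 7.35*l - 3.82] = -4.12*l^3 + 1.98*l^2 + 1.96*l - 7.35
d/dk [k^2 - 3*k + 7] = 2*k - 3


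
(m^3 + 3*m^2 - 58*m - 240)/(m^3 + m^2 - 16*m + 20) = (m^2 - 2*m - 48)/(m^2 - 4*m + 4)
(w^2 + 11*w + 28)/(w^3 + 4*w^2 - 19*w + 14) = (w + 4)/(w^2 - 3*w + 2)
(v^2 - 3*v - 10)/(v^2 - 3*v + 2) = (v^2 - 3*v - 10)/(v^2 - 3*v + 2)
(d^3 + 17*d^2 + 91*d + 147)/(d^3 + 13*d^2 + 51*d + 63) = (d + 7)/(d + 3)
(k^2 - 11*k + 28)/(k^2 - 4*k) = (k - 7)/k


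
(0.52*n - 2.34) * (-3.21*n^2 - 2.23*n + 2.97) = -1.6692*n^3 + 6.3518*n^2 + 6.7626*n - 6.9498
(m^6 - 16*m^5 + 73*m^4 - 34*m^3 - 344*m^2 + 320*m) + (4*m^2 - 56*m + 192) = m^6 - 16*m^5 + 73*m^4 - 34*m^3 - 340*m^2 + 264*m + 192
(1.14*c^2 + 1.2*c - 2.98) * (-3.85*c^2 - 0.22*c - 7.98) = -4.389*c^4 - 4.8708*c^3 + 2.1118*c^2 - 8.9204*c + 23.7804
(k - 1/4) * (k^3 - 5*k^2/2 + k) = k^4 - 11*k^3/4 + 13*k^2/8 - k/4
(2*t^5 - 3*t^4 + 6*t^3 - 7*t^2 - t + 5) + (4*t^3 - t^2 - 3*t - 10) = 2*t^5 - 3*t^4 + 10*t^3 - 8*t^2 - 4*t - 5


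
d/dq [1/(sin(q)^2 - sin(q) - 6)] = (1 - 2*sin(q))*cos(q)/(sin(q) + cos(q)^2 + 5)^2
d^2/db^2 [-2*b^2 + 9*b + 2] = -4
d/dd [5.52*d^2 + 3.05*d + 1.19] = 11.04*d + 3.05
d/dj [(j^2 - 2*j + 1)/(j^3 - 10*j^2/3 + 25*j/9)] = 9*(-3*j^3 + 7*j^2 - 9*j + 5)/(j^2*(27*j^3 - 135*j^2 + 225*j - 125))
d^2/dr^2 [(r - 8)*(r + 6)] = 2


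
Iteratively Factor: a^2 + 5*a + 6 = (a + 3)*(a + 2)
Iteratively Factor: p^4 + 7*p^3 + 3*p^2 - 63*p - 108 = (p + 3)*(p^3 + 4*p^2 - 9*p - 36) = (p + 3)*(p + 4)*(p^2 - 9) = (p - 3)*(p + 3)*(p + 4)*(p + 3)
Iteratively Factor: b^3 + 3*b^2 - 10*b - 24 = (b - 3)*(b^2 + 6*b + 8) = (b - 3)*(b + 2)*(b + 4)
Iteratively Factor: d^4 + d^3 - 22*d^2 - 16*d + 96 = (d + 4)*(d^3 - 3*d^2 - 10*d + 24) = (d - 2)*(d + 4)*(d^2 - d - 12) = (d - 2)*(d + 3)*(d + 4)*(d - 4)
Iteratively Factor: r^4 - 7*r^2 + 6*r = (r + 3)*(r^3 - 3*r^2 + 2*r) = (r - 1)*(r + 3)*(r^2 - 2*r) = r*(r - 1)*(r + 3)*(r - 2)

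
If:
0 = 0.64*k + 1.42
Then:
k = -2.22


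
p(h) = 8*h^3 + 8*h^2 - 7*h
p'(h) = 24*h^2 + 16*h - 7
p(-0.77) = 6.48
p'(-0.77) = -5.09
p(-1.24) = 5.73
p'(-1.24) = 10.06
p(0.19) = -0.99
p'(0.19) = -3.09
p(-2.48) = -55.46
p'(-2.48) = 100.93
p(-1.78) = -7.31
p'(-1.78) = 40.56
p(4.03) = 625.32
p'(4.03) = 447.26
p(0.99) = 8.67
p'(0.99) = 32.36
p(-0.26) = 2.22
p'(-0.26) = -9.54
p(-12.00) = -12588.00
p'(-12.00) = 3257.00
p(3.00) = 267.00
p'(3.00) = 257.00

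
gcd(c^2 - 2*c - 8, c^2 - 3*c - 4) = c - 4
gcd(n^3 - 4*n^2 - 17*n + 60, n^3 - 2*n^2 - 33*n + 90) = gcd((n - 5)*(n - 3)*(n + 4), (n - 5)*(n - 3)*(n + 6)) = n^2 - 8*n + 15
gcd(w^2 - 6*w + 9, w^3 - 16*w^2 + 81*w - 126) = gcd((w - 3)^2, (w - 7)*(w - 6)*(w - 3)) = w - 3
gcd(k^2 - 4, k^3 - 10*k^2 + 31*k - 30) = k - 2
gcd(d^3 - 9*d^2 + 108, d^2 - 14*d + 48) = d - 6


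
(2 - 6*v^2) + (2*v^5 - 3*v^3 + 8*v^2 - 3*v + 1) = 2*v^5 - 3*v^3 + 2*v^2 - 3*v + 3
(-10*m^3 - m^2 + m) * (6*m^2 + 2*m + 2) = -60*m^5 - 26*m^4 - 16*m^3 + 2*m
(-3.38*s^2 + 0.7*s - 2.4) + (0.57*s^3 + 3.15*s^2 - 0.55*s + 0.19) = 0.57*s^3 - 0.23*s^2 + 0.15*s - 2.21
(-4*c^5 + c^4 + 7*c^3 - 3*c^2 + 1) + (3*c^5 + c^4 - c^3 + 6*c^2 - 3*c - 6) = -c^5 + 2*c^4 + 6*c^3 + 3*c^2 - 3*c - 5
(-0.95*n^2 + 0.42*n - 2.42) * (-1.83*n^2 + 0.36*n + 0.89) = 1.7385*n^4 - 1.1106*n^3 + 3.7343*n^2 - 0.4974*n - 2.1538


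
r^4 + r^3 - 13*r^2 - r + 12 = (r - 3)*(r - 1)*(r + 1)*(r + 4)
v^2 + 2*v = v*(v + 2)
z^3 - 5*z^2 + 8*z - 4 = (z - 2)^2*(z - 1)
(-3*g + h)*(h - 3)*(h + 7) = -3*g*h^2 - 12*g*h + 63*g + h^3 + 4*h^2 - 21*h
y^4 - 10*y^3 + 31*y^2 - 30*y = y*(y - 5)*(y - 3)*(y - 2)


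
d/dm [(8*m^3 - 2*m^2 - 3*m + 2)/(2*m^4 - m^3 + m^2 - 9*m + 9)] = (-16*m^6 + 8*m^5 + 24*m^4 - 166*m^3 + 243*m^2 - 40*m - 9)/(4*m^8 - 4*m^7 + 5*m^6 - 38*m^5 + 55*m^4 - 36*m^3 + 99*m^2 - 162*m + 81)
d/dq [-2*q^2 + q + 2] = 1 - 4*q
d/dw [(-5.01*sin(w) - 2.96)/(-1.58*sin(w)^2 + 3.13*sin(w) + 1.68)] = (-7.9158*sin(w)^2 - 9.3536*sin(w) + 0.848000000000001)*cos(w)/(2.4964*sin(w)^4 - 9.8908*sin(w)^3 + 4.4881*sin(w)^2 + 10.5168*sin(w) + 2.8224)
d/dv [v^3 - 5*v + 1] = 3*v^2 - 5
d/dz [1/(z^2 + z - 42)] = (-2*z - 1)/(z^2 + z - 42)^2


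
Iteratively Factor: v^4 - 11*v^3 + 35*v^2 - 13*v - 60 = (v - 3)*(v^3 - 8*v^2 + 11*v + 20) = (v - 3)*(v + 1)*(v^2 - 9*v + 20) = (v - 5)*(v - 3)*(v + 1)*(v - 4)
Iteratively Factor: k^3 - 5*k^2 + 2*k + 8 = (k - 4)*(k^2 - k - 2) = (k - 4)*(k - 2)*(k + 1)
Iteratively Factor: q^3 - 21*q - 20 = (q + 4)*(q^2 - 4*q - 5) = (q - 5)*(q + 4)*(q + 1)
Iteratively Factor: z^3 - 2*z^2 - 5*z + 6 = (z - 3)*(z^2 + z - 2) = (z - 3)*(z - 1)*(z + 2)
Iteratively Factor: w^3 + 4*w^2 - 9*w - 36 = (w + 4)*(w^2 - 9) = (w + 3)*(w + 4)*(w - 3)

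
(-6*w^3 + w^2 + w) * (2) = -12*w^3 + 2*w^2 + 2*w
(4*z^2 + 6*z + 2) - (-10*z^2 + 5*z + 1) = 14*z^2 + z + 1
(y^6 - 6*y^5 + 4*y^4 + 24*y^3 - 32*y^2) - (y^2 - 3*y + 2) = y^6 - 6*y^5 + 4*y^4 + 24*y^3 - 33*y^2 + 3*y - 2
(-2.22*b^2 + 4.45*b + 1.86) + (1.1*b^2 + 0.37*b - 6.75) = -1.12*b^2 + 4.82*b - 4.89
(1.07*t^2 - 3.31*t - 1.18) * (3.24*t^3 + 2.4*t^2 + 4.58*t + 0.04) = 3.4668*t^5 - 8.1564*t^4 - 6.8666*t^3 - 17.949*t^2 - 5.5368*t - 0.0472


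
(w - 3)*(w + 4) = w^2 + w - 12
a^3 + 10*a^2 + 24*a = a*(a + 4)*(a + 6)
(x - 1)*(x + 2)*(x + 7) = x^3 + 8*x^2 + 5*x - 14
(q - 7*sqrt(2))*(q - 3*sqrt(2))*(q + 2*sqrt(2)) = q^3 - 8*sqrt(2)*q^2 + 2*q + 84*sqrt(2)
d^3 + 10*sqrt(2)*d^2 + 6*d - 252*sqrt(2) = (d - 3*sqrt(2))*(d + 6*sqrt(2))*(d + 7*sqrt(2))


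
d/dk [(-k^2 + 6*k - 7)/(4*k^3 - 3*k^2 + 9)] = 2*(3*k*(2*k - 1)*(k^2 - 6*k + 7) + (3 - k)*(4*k^3 - 3*k^2 + 9))/(4*k^3 - 3*k^2 + 9)^2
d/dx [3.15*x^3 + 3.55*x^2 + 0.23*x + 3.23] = 9.45*x^2 + 7.1*x + 0.23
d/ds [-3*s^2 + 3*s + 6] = 3 - 6*s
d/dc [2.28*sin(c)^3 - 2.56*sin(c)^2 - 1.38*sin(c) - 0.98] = (6.84*sin(c)^2 - 5.12*sin(c) - 1.38)*cos(c)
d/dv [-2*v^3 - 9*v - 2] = -6*v^2 - 9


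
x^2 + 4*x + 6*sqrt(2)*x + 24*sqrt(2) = (x + 4)*(x + 6*sqrt(2))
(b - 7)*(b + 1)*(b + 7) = b^3 + b^2 - 49*b - 49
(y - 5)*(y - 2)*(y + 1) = y^3 - 6*y^2 + 3*y + 10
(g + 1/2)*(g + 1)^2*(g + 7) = g^4 + 19*g^3/2 + 39*g^2/2 + 29*g/2 + 7/2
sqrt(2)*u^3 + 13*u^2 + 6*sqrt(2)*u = u*(u + 6*sqrt(2))*(sqrt(2)*u + 1)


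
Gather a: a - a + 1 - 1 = 0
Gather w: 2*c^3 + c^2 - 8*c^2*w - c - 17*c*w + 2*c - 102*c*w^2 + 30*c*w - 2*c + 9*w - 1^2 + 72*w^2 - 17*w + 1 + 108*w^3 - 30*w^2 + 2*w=2*c^3 + c^2 - c + 108*w^3 + w^2*(42 - 102*c) + w*(-8*c^2 + 13*c - 6)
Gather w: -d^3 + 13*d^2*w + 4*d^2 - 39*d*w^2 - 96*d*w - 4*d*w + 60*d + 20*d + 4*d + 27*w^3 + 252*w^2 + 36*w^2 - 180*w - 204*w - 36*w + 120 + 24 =-d^3 + 4*d^2 + 84*d + 27*w^3 + w^2*(288 - 39*d) + w*(13*d^2 - 100*d - 420) + 144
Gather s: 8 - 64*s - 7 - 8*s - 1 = -72*s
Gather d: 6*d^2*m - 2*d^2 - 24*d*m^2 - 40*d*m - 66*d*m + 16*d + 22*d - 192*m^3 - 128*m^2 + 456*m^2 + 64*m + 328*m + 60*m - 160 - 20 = d^2*(6*m - 2) + d*(-24*m^2 - 106*m + 38) - 192*m^3 + 328*m^2 + 452*m - 180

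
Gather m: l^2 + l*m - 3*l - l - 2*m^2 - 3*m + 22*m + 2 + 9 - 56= l^2 - 4*l - 2*m^2 + m*(l + 19) - 45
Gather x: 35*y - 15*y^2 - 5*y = -15*y^2 + 30*y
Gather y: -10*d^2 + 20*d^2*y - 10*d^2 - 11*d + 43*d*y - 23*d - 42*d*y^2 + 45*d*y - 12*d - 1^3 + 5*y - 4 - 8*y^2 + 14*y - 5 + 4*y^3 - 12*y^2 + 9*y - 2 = -20*d^2 - 46*d + 4*y^3 + y^2*(-42*d - 20) + y*(20*d^2 + 88*d + 28) - 12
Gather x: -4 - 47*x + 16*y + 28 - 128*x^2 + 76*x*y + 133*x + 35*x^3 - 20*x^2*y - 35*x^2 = 35*x^3 + x^2*(-20*y - 163) + x*(76*y + 86) + 16*y + 24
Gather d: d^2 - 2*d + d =d^2 - d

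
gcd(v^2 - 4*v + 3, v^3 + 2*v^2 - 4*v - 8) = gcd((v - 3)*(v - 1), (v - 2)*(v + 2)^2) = 1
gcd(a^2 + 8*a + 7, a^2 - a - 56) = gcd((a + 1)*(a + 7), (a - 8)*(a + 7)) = a + 7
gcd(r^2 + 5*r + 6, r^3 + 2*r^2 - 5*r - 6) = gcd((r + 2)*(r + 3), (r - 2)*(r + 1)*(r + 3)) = r + 3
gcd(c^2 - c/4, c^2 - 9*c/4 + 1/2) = c - 1/4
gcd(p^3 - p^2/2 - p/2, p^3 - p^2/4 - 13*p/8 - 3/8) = 1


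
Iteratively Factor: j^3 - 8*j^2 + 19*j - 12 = (j - 1)*(j^2 - 7*j + 12) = (j - 3)*(j - 1)*(j - 4)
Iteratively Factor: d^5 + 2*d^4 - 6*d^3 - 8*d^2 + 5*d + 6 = (d + 1)*(d^4 + d^3 - 7*d^2 - d + 6) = (d + 1)^2*(d^3 - 7*d + 6) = (d + 1)^2*(d + 3)*(d^2 - 3*d + 2) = (d - 2)*(d + 1)^2*(d + 3)*(d - 1)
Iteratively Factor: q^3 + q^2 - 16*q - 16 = (q + 4)*(q^2 - 3*q - 4) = (q - 4)*(q + 4)*(q + 1)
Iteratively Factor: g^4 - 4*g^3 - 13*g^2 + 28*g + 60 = (g + 2)*(g^3 - 6*g^2 - g + 30) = (g - 5)*(g + 2)*(g^2 - g - 6) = (g - 5)*(g + 2)^2*(g - 3)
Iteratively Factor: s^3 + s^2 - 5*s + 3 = (s - 1)*(s^2 + 2*s - 3) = (s - 1)^2*(s + 3)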